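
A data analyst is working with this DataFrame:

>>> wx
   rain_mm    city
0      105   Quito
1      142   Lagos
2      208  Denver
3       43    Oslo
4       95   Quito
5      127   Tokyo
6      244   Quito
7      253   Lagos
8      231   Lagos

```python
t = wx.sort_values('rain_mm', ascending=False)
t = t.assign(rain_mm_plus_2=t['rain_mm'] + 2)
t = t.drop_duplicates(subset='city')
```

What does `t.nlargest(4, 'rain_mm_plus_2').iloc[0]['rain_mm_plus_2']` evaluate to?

255

sort by rain_mm descending:
   rain_mm    city
7      253   Lagos
6      244   Quito
8      231   Lagos
2      208  Denver
1      142   Lagos
5      127   Tokyo
0      105   Quito
4       95   Quito
3       43    Oslo
add column rain_mm_plus_2 = t['rain_mm'] + 2:
   rain_mm    city  rain_mm_plus_2
7      253   Lagos             255
6      244   Quito             246
8      231   Lagos             233
2      208  Denver             210
1      142   Lagos             144
5      127   Tokyo             129
0      105   Quito             107
4       95   Quito              97
3       43    Oslo              45
drop duplicate city (keep=first):
   rain_mm    city  rain_mm_plus_2
7      253   Lagos             255
6      244   Quito             246
2      208  Denver             210
5      127   Tokyo             129
3       43    Oslo              45
take 4 rows with largest rain_mm_plus_2:
   rain_mm    city  rain_mm_plus_2
7      253   Lagos             255
6      244   Quito             246
2      208  Denver             210
5      127   Tokyo             129
Then the value at position 0, column 'rain_mm_plus_2': 255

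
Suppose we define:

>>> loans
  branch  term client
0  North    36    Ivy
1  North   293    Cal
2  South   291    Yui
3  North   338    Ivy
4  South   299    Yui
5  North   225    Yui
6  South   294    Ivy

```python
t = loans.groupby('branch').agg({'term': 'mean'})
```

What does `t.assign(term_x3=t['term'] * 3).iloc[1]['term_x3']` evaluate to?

884.0

group by branch, mean of term:
              term
branch            
North   223.000000
South   294.666667
add column term_x3 = t['term'] * 3:
              term  term_x3
branch                     
North   223.000000    669.0
South   294.666667    884.0
The value at position 1, column 'term_x3' is 884.0.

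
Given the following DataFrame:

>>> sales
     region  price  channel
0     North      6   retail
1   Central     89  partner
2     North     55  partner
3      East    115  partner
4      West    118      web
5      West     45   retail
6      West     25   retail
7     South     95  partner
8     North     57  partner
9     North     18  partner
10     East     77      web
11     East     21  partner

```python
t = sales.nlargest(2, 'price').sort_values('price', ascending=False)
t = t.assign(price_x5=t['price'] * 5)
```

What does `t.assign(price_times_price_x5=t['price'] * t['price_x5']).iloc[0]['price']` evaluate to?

take 2 rows with largest price:
  region  price  channel
4   West    118      web
3   East    115  partner
sort by price descending:
  region  price  channel
4   West    118      web
3   East    115  partner
add column price_x5 = t['price'] * 5:
  region  price  channel  price_x5
4   West    118      web       590
3   East    115  partner       575
add column price_times_price_x5 = t['price'] * t['price_x5']:
  region  price  channel  price_x5  price_times_price_x5
4   West    118      web       590                 69620
3   East    115  partner       575                 66125
Taking the value at position 0, column 'price' gives 118.

118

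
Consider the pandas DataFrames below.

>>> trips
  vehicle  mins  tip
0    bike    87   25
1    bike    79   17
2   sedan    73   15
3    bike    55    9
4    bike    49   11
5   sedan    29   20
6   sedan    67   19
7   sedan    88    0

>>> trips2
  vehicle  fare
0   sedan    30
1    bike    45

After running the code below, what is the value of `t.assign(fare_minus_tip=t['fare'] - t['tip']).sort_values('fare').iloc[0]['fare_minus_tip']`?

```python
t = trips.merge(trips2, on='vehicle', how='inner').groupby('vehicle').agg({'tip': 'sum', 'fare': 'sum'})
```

66

merge on 'vehicle' (how='inner') → 8 rows:
  vehicle  mins  tip  fare
0    bike    87   25    45
1    bike    79   17    45
2   sedan    73   15    30
3    bike    55    9    45
4    bike    49   11    45
5   sedan    29   20    30
6   sedan    67   19    30
7   sedan    88    0    30
group by vehicle: sum(tip), sum(fare):
         tip  fare
vehicle           
bike      62   180
sedan     54   120
add column fare_minus_tip = t['fare'] - t['tip']:
         tip  fare  fare_minus_tip
vehicle                           
bike      62   180             118
sedan     54   120              66
sort by fare:
         tip  fare  fare_minus_tip
vehicle                           
sedan     54   120              66
bike      62   180             118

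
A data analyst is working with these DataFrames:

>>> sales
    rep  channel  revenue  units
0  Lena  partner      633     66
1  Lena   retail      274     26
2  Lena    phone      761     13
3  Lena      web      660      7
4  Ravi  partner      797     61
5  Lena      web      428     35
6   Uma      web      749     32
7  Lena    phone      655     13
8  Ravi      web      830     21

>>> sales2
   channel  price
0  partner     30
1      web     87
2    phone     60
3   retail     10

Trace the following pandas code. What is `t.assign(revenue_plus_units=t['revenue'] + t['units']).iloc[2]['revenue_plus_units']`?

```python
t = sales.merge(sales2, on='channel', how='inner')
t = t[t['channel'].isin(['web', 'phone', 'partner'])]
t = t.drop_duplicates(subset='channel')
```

667

merge on 'channel' (how='inner') → 9 rows:
    rep  channel  revenue  units  price
0  Lena  partner      633     66     30
1  Lena   retail      274     26     10
2  Lena    phone      761     13     60
3  Lena      web      660      7     87
4  Ravi  partner      797     61     30
5  Lena      web      428     35     87
6   Uma      web      749     32     87
7  Lena    phone      655     13     60
8  Ravi      web      830     21     87
filter rows where channel in ['web', 'phone', 'partner']:
    rep  channel  revenue  units  price
0  Lena  partner      633     66     30
2  Lena    phone      761     13     60
3  Lena      web      660      7     87
4  Ravi  partner      797     61     30
5  Lena      web      428     35     87
6   Uma      web      749     32     87
7  Lena    phone      655     13     60
8  Ravi      web      830     21     87
drop duplicate channel (keep=first):
    rep  channel  revenue  units  price
0  Lena  partner      633     66     30
2  Lena    phone      761     13     60
3  Lena      web      660      7     87
add column revenue_plus_units = t['revenue'] + t['units']:
    rep  channel  revenue  units  price  revenue_plus_units
0  Lena  partner      633     66     30                 699
2  Lena    phone      761     13     60                 774
3  Lena      web      660      7     87                 667
Finally, value at position 2, column 'revenue_plus_units' = 667.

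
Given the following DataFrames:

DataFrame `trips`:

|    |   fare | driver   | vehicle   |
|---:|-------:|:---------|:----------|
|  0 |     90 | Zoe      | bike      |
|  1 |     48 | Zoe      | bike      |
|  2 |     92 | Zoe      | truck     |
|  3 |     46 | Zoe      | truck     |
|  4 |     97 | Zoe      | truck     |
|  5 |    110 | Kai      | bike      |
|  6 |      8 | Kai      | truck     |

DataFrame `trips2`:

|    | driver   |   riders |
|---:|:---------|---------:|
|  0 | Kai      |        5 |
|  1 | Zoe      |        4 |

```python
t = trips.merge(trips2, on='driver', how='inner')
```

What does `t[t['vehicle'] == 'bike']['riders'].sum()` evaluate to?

merge on 'driver' (how='inner') → 7 rows:
   fare driver vehicle  riders
0    90    Zoe    bike       4
1    48    Zoe    bike       4
2    92    Zoe   truck       4
3    46    Zoe   truck       4
4    97    Zoe   truck       4
5   110    Kai    bike       5
6     8    Kai   truck       5
filter rows where vehicle == 'bike':
   fare driver vehicle  riders
0    90    Zoe    bike       4
1    48    Zoe    bike       4
5   110    Kai    bike       5
Taking the sum of column 'riders' gives 13.

13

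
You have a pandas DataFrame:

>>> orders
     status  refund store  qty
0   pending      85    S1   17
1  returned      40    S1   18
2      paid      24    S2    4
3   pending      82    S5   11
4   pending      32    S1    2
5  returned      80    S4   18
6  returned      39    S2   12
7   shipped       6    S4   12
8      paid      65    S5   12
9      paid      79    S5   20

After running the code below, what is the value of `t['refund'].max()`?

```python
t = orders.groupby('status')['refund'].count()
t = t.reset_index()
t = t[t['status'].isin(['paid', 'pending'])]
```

3

group by status, count of refund:
status
paid        3
pending     3
returned    3
shipped     1
Name: refund, dtype: int64
reset_index():
     status  refund
0      paid       3
1   pending       3
2  returned       3
3   shipped       1
filter rows where status in ['paid', 'pending']:
    status  refund
0     paid       3
1  pending       3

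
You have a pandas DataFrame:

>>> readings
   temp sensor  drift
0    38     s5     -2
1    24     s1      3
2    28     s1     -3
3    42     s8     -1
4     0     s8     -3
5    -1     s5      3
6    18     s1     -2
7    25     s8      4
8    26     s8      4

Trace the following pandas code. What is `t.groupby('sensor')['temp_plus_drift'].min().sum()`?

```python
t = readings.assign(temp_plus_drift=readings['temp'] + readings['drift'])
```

15

add column temp_plus_drift = readings['temp'] + readings['drift']:
   temp sensor  drift  temp_plus_drift
0    38     s5     -2               36
1    24     s1      3               27
2    28     s1     -3               25
3    42     s8     -1               41
4     0     s8     -3               -3
5    -1     s5      3                2
6    18     s1     -2               16
7    25     s8      4               29
8    26     s8      4               30
group by sensor, min of temp_plus_drift:
sensor
s1    16
s5     2
s8    -3
Name: temp_plus_drift, dtype: int64
Hence 15.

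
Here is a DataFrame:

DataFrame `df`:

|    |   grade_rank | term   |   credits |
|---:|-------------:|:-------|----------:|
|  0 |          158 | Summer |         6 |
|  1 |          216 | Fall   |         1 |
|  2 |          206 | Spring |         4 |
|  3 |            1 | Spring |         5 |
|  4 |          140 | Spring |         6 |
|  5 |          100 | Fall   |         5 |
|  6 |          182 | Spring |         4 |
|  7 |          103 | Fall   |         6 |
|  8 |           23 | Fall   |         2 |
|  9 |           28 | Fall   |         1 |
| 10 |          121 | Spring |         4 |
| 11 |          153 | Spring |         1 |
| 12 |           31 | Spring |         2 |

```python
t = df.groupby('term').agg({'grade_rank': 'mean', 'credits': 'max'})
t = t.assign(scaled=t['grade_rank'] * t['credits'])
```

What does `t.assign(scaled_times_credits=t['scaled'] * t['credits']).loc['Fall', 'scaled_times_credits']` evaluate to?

group by term: mean(grade_rank), max(credits):
        grade_rank  credits
term                       
Fall     94.000000        6
Spring  119.142857        6
Summer  158.000000        6
add column scaled = t['grade_rank'] * t['credits']:
        grade_rank  credits      scaled
term                                   
Fall     94.000000        6  564.000000
Spring  119.142857        6  714.857143
Summer  158.000000        6  948.000000
add column scaled_times_credits = t['scaled'] * t['credits']:
        grade_rank  credits      scaled  scaled_times_credits
term                                                         
Fall     94.000000        6  564.000000           3384.000000
Spring  119.142857        6  714.857143           4289.142857
Summer  158.000000        6  948.000000           5688.000000
value at row 'Fall', column 'scaled_times_credits' → 3384.0

3384.0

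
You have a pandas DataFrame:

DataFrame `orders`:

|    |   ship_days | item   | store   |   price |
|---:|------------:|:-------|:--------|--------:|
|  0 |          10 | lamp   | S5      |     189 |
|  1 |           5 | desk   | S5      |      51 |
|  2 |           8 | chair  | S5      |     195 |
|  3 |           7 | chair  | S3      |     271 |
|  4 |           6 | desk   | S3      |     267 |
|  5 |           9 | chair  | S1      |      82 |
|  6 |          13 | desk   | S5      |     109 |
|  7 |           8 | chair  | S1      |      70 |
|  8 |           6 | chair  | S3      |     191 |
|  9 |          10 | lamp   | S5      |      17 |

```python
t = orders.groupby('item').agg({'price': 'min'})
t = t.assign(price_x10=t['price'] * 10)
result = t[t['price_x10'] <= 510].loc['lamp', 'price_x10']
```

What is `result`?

170

group by item, min of price:
       price
item        
chair     70
desk      51
lamp      17
add column price_x10 = t['price'] * 10:
       price  price_x10
item                   
chair     70        700
desk      51        510
lamp      17        170
filter rows where price_x10 <= 510:
      price  price_x10
item                  
desk     51        510
lamp     17        170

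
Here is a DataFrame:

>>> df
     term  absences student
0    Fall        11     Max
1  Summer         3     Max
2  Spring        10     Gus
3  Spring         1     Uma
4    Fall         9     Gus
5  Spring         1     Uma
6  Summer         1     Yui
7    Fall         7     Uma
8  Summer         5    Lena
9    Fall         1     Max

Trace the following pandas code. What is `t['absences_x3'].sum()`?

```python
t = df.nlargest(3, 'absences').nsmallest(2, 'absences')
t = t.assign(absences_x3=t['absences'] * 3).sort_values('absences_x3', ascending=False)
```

take 3 rows with largest absences:
     term  absences student
0    Fall        11     Max
2  Spring        10     Gus
4    Fall         9     Gus
take 2 rows with smallest absences:
     term  absences student
4    Fall         9     Gus
2  Spring        10     Gus
add column absences_x3 = t['absences'] * 3:
     term  absences student  absences_x3
4    Fall         9     Gus           27
2  Spring        10     Gus           30
sort by absences_x3 descending:
     term  absences student  absences_x3
2  Spring        10     Gus           30
4    Fall         9     Gus           27
Then the sum of column 'absences_x3': 57

57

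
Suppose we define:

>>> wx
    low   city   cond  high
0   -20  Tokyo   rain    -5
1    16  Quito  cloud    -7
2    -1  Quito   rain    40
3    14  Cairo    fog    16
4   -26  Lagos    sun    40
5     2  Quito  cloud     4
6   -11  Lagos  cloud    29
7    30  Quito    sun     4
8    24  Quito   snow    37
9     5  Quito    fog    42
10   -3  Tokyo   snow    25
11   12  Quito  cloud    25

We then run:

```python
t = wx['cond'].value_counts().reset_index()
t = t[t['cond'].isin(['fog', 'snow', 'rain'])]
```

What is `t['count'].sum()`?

value_counts of cond:
cond
cloud    4
rain     2
fog      2
sun      2
snow     2
Name: count, dtype: int64
reset_index():
    cond  count
0  cloud      4
1   rain      2
2    fog      2
3    sun      2
4   snow      2
filter rows where cond in ['fog', 'snow', 'rain']:
   cond  count
1  rain      2
2   fog      2
4  snow      2
Finally, sum of column 'count' = 6.

6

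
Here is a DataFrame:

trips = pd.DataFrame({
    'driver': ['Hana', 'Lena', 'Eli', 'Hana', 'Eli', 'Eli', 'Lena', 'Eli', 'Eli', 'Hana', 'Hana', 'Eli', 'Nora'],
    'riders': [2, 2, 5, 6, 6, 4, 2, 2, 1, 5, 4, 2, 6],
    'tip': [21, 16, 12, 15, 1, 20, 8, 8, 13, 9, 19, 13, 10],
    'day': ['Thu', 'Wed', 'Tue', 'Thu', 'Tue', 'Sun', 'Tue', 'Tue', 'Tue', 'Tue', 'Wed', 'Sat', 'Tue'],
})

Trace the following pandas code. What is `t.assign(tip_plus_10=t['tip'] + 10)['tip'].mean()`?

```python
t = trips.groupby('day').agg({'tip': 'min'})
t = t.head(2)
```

group by day, min of tip:
     tip
day     
Sat   13
Sun   20
Thu   15
Tue    1
Wed   16
take first 2 rows:
     tip
day     
Sat   13
Sun   20
add column tip_plus_10 = t['tip'] + 10:
     tip  tip_plus_10
day                  
Sat   13           23
Sun   20           30
The mean of column 'tip' is 16.5.

16.5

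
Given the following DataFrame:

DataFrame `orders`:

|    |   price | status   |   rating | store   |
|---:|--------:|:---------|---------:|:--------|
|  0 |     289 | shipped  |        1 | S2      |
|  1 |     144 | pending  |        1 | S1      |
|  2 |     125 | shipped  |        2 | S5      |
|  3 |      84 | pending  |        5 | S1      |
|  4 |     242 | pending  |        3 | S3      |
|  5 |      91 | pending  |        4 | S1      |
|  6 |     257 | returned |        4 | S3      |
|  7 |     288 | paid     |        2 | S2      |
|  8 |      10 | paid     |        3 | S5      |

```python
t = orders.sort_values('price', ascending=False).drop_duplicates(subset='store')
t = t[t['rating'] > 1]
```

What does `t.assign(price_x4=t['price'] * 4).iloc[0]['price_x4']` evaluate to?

sort by price descending:
   price    status  rating store
0    289   shipped       1    S2
7    288      paid       2    S2
6    257  returned       4    S3
4    242   pending       3    S3
1    144   pending       1    S1
2    125   shipped       2    S5
5     91   pending       4    S1
3     84   pending       5    S1
8     10      paid       3    S5
drop duplicate store (keep=first):
   price    status  rating store
0    289   shipped       1    S2
6    257  returned       4    S3
1    144   pending       1    S1
2    125   shipped       2    S5
filter rows where rating > 1:
   price    status  rating store
6    257  returned       4    S3
2    125   shipped       2    S5
add column price_x4 = t['price'] * 4:
   price    status  rating store  price_x4
6    257  returned       4    S3      1028
2    125   shipped       2    S5       500
Finally, value at position 0, column 'price_x4' = 1028.

1028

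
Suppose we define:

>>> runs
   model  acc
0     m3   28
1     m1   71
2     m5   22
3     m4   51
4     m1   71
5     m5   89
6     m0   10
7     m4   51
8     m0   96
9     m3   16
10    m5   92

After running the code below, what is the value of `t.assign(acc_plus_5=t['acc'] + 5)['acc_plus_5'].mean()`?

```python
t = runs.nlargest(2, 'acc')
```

99.0

take 2 rows with largest acc:
   model  acc
8     m0   96
10    m5   92
add column acc_plus_5 = t['acc'] + 5:
   model  acc  acc_plus_5
8     m0   96         101
10    m5   92          97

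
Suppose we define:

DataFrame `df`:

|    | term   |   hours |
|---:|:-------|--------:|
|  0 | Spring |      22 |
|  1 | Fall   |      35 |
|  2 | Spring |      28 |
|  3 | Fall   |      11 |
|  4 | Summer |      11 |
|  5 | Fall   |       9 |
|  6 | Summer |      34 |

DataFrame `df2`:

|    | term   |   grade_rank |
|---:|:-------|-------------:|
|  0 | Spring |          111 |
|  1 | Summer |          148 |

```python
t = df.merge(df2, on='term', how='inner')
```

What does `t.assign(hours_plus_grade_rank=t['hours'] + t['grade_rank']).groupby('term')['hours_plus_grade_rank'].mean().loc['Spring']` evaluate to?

merge on 'term' (how='inner') → 4 rows:
     term  hours  grade_rank
0  Spring     22         111
1  Spring     28         111
2  Summer     11         148
3  Summer     34         148
add column hours_plus_grade_rank = t['hours'] + t['grade_rank']:
     term  hours  grade_rank  hours_plus_grade_rank
0  Spring     22         111                    133
1  Spring     28         111                    139
2  Summer     11         148                    159
3  Summer     34         148                    182
group by term, mean of hours_plus_grade_rank:
term
Spring    136.0
Summer    170.5
Name: hours_plus_grade_rank, dtype: float64

136.0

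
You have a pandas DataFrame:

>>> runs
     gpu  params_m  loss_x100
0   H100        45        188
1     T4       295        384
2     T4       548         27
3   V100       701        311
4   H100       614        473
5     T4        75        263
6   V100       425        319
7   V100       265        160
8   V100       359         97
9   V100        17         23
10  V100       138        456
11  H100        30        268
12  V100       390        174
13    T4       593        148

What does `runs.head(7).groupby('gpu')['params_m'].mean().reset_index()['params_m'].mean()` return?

take first 7 rows:
    gpu  params_m  loss_x100
0  H100        45        188
1    T4       295        384
2    T4       548         27
3  V100       701        311
4  H100       614        473
5    T4        75        263
6  V100       425        319
group by gpu, mean of params_m:
gpu
H100    329.5
T4      306.0
V100    563.0
Name: params_m, dtype: float64
reset_index():
    gpu  params_m
0  H100     329.5
1    T4     306.0
2  V100     563.0
Hence 399.5.

399.5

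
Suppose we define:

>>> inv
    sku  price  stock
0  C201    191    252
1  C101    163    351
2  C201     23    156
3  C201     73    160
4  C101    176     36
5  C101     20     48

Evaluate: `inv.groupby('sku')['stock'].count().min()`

3

group by sku, count of stock:
sku
C101    3
C201    3
Name: stock, dtype: int64
Reading off the min of the resulting series, we get 3.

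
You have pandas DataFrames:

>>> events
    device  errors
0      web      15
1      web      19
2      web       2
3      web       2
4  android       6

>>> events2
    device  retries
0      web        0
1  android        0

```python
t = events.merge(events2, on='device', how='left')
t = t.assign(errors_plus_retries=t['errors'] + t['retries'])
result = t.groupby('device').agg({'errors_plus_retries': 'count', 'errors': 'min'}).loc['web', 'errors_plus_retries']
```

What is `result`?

4

merge on 'device' (how='left') → 5 rows:
    device  errors  retries
0      web      15        0
1      web      19        0
2      web       2        0
3      web       2        0
4  android       6        0
add column errors_plus_retries = t['errors'] + t['retries']:
    device  errors  retries  errors_plus_retries
0      web      15        0                   15
1      web      19        0                   19
2      web       2        0                    2
3      web       2        0                    2
4  android       6        0                    6
group by device: count(errors_plus_retries), min(errors):
         errors_plus_retries  errors
device                              
android                    1       6
web                        4       2
Reading off the value at row 'web', column 'errors_plus_retries', we get 4.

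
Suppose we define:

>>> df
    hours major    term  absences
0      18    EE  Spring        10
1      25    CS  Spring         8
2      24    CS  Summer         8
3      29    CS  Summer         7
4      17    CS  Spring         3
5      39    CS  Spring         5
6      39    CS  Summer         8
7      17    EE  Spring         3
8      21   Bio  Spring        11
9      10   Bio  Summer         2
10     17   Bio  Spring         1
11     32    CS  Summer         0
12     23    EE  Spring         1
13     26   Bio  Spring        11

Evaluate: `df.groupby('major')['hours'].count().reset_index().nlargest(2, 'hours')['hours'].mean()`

5.5

group by major, count of hours:
major
Bio    4
CS     7
EE     3
Name: hours, dtype: int64
reset_index():
  major  hours
0   Bio      4
1    CS      7
2    EE      3
take 2 rows with largest hours:
  major  hours
1    CS      7
0   Bio      4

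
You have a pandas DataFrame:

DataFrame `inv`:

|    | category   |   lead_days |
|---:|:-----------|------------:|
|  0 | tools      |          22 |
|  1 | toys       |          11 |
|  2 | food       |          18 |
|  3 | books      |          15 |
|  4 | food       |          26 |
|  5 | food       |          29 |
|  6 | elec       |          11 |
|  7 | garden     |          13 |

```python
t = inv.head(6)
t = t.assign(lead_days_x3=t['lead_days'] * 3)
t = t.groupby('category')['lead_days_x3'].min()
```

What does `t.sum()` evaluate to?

198

take first 6 rows:
  category  lead_days
0    tools         22
1     toys         11
2     food         18
3    books         15
4     food         26
5     food         29
add column lead_days_x3 = t['lead_days'] * 3:
  category  lead_days  lead_days_x3
0    tools         22            66
1     toys         11            33
2     food         18            54
3    books         15            45
4     food         26            78
5     food         29            87
group by category, min of lead_days_x3:
category
books    45
food     54
tools    66
toys     33
Name: lead_days_x3, dtype: int64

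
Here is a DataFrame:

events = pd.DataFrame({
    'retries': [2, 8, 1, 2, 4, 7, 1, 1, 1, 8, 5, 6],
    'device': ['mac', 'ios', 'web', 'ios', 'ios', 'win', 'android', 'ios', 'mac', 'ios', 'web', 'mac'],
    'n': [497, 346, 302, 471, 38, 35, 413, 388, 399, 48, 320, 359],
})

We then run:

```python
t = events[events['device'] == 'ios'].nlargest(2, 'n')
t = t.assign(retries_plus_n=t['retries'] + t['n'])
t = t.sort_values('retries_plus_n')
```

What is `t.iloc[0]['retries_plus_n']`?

389

filter rows where device == 'ios':
   retries device    n
1        8    ios  346
3        2    ios  471
4        4    ios   38
7        1    ios  388
9        8    ios   48
take 2 rows with largest n:
   retries device    n
3        2    ios  471
7        1    ios  388
add column retries_plus_n = t['retries'] + t['n']:
   retries device    n  retries_plus_n
3        2    ios  471             473
7        1    ios  388             389
sort by retries_plus_n:
   retries device    n  retries_plus_n
7        1    ios  388             389
3        2    ios  471             473
So iloc[0]['retries_plus_n'] = 389.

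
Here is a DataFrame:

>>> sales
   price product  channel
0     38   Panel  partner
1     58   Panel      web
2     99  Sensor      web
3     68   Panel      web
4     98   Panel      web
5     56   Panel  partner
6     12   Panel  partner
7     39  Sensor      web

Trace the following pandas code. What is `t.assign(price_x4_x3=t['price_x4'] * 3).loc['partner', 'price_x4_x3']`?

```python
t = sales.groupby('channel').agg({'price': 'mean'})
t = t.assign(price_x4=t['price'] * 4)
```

424.0

group by channel, mean of price:
             price
channel           
partner  35.333333
web      72.400000
add column price_x4 = t['price'] * 4:
             price    price_x4
channel                       
partner  35.333333  141.333333
web      72.400000  289.600000
add column price_x4_x3 = t['price_x4'] * 3:
             price    price_x4  price_x4_x3
channel                                    
partner  35.333333  141.333333        424.0
web      72.400000  289.600000        868.8
Then the value at row 'partner', column 'price_x4_x3': 424.0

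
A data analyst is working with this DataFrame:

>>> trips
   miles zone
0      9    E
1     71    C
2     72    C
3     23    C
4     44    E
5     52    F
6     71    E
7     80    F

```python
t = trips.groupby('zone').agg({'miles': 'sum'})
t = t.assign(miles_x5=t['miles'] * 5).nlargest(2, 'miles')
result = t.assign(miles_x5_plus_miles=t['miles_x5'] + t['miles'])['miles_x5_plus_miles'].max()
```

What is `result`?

996

group by zone, sum of miles:
      miles
zone       
C       166
E       124
F       132
add column miles_x5 = t['miles'] * 5:
      miles  miles_x5
zone                 
C       166       830
E       124       620
F       132       660
take 2 rows with largest miles:
      miles  miles_x5
zone                 
C       166       830
F       132       660
add column miles_x5_plus_miles = t['miles_x5'] + t['miles']:
      miles  miles_x5  miles_x5_plus_miles
zone                                      
C       166       830                  996
F       132       660                  792
So max() = 996.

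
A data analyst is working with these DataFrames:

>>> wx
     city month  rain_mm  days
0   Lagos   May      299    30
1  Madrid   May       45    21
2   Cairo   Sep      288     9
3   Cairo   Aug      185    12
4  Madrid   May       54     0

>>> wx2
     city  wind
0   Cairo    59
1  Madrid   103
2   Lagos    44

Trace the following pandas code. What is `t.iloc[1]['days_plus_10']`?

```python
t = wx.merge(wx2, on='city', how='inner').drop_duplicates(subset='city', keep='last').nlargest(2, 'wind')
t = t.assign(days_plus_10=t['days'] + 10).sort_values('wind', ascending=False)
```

merge on 'city' (how='inner') → 5 rows:
     city month  rain_mm  days  wind
0   Lagos   May      299    30    44
1  Madrid   May       45    21   103
2   Cairo   Sep      288     9    59
3   Cairo   Aug      185    12    59
4  Madrid   May       54     0   103
drop duplicate city (keep=last):
     city month  rain_mm  days  wind
0   Lagos   May      299    30    44
3   Cairo   Aug      185    12    59
4  Madrid   May       54     0   103
take 2 rows with largest wind:
     city month  rain_mm  days  wind
4  Madrid   May       54     0   103
3   Cairo   Aug      185    12    59
add column days_plus_10 = t['days'] + 10:
     city month  rain_mm  days  wind  days_plus_10
4  Madrid   May       54     0   103            10
3   Cairo   Aug      185    12    59            22
sort by wind descending:
     city month  rain_mm  days  wind  days_plus_10
4  Madrid   May       54     0   103            10
3   Cairo   Aug      185    12    59            22
Hence 22.

22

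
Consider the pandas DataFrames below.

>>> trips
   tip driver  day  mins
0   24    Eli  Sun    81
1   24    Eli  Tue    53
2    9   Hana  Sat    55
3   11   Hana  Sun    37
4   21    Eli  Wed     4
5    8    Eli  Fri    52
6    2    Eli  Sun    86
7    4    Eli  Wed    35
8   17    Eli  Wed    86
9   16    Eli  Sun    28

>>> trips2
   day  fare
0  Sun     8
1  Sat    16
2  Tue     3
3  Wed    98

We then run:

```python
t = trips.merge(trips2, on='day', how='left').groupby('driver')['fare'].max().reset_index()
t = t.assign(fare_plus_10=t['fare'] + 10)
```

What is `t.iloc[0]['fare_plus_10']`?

108.0

merge on 'day' (how='left') → 10 rows:
   tip driver  day  mins  fare
0   24    Eli  Sun    81   8.0
1   24    Eli  Tue    53   3.0
2    9   Hana  Sat    55  16.0
3   11   Hana  Sun    37   8.0
4   21    Eli  Wed     4  98.0
5    8    Eli  Fri    52   NaN
6    2    Eli  Sun    86   8.0
7    4    Eli  Wed    35  98.0
8   17    Eli  Wed    86  98.0
9   16    Eli  Sun    28   8.0
group by driver, max of fare:
driver
Eli     98.0
Hana    16.0
Name: fare, dtype: float64
reset_index():
  driver  fare
0    Eli  98.0
1   Hana  16.0
add column fare_plus_10 = t['fare'] + 10:
  driver  fare  fare_plus_10
0    Eli  98.0         108.0
1   Hana  16.0          26.0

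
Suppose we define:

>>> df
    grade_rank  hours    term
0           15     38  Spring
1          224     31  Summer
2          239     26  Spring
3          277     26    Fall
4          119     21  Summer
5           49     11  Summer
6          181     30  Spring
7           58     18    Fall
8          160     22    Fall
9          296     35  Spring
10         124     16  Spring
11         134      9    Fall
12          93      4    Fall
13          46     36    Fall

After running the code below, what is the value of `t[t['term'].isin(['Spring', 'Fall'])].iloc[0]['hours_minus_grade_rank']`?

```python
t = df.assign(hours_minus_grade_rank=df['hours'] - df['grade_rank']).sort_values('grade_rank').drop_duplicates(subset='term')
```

add column hours_minus_grade_rank = df['hours'] - df['grade_rank']:
    grade_rank  hours    term  hours_minus_grade_rank
0           15     38  Spring                      23
1          224     31  Summer                    -193
2          239     26  Spring                    -213
3          277     26    Fall                    -251
4          119     21  Summer                     -98
5           49     11  Summer                     -38
6          181     30  Spring                    -151
7           58     18    Fall                     -40
8          160     22    Fall                    -138
9          296     35  Spring                    -261
10         124     16  Spring                    -108
11         134      9    Fall                    -125
12          93      4    Fall                     -89
13          46     36    Fall                     -10
sort by grade_rank:
    grade_rank  hours    term  hours_minus_grade_rank
0           15     38  Spring                      23
13          46     36    Fall                     -10
5           49     11  Summer                     -38
7           58     18    Fall                     -40
12          93      4    Fall                     -89
4          119     21  Summer                     -98
10         124     16  Spring                    -108
11         134      9    Fall                    -125
8          160     22    Fall                    -138
6          181     30  Spring                    -151
1          224     31  Summer                    -193
2          239     26  Spring                    -213
3          277     26    Fall                    -251
9          296     35  Spring                    -261
drop duplicate term (keep=first):
    grade_rank  hours    term  hours_minus_grade_rank
0           15     38  Spring                      23
13          46     36    Fall                     -10
5           49     11  Summer                     -38
filter rows where term in ['Spring', 'Fall']:
    grade_rank  hours    term  hours_minus_grade_rank
0           15     38  Spring                      23
13          46     36    Fall                     -10
The value at position 0, column 'hours_minus_grade_rank' is 23.

23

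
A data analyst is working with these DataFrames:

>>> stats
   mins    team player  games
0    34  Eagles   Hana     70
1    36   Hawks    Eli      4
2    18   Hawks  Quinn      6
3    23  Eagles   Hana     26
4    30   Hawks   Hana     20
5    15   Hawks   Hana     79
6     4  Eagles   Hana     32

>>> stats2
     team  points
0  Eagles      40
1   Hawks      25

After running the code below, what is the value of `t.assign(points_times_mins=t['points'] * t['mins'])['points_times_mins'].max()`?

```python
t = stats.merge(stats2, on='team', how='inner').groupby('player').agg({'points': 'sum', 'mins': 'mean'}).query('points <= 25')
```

merge on 'team' (how='inner') → 7 rows:
   mins    team player  games  points
0    34  Eagles   Hana     70      40
1    36   Hawks    Eli      4      25
2    18   Hawks  Quinn      6      25
3    23  Eagles   Hana     26      40
4    30   Hawks   Hana     20      25
5    15   Hawks   Hana     79      25
6     4  Eagles   Hana     32      40
group by player: sum(points), mean(mins):
        points  mins
player              
Eli         25  36.0
Hana       170  21.2
Quinn       25  18.0
filter rows where points <= 25:
        points  mins
player              
Eli         25  36.0
Quinn       25  18.0
add column points_times_mins = t['points'] * t['mins']:
        points  mins  points_times_mins
player                                 
Eli         25  36.0              900.0
Quinn       25  18.0              450.0
max of column 'points_times_mins' → 900.0

900.0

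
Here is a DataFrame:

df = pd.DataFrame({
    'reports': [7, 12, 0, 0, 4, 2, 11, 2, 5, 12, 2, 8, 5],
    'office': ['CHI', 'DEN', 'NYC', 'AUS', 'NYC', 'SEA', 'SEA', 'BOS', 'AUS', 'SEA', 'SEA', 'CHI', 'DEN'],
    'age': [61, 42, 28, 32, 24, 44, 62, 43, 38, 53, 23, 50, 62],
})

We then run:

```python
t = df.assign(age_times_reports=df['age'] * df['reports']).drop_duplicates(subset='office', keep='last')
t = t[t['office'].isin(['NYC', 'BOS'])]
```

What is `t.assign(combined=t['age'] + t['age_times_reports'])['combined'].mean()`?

124.5

add column age_times_reports = df['age'] * df['reports']:
    reports office  age  age_times_reports
0         7    CHI   61                427
1        12    DEN   42                504
2         0    NYC   28                  0
3         0    AUS   32                  0
4         4    NYC   24                 96
5         2    SEA   44                 88
6        11    SEA   62                682
7         2    BOS   43                 86
8         5    AUS   38                190
9        12    SEA   53                636
10        2    SEA   23                 46
11        8    CHI   50                400
12        5    DEN   62                310
drop duplicate office (keep=last):
    reports office  age  age_times_reports
4         4    NYC   24                 96
7         2    BOS   43                 86
8         5    AUS   38                190
10        2    SEA   23                 46
11        8    CHI   50                400
12        5    DEN   62                310
filter rows where office in ['NYC', 'BOS']:
   reports office  age  age_times_reports
4        4    NYC   24                 96
7        2    BOS   43                 86
add column combined = t['age'] + t['age_times_reports']:
   reports office  age  age_times_reports  combined
4        4    NYC   24                 96       120
7        2    BOS   43                 86       129
Finally, mean of column 'combined' = 124.5.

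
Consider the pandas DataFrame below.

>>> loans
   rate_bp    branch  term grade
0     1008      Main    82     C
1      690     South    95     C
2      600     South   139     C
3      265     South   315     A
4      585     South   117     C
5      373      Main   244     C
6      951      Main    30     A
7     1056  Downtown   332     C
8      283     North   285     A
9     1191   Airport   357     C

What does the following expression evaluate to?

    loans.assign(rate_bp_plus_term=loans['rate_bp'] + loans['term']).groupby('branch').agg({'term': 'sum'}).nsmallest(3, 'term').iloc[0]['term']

285

add column rate_bp_plus_term = loans['rate_bp'] + loans['term']:
   rate_bp    branch  term grade  rate_bp_plus_term
0     1008      Main    82     C               1090
1      690     South    95     C                785
2      600     South   139     C                739
3      265     South   315     A                580
4      585     South   117     C                702
5      373      Main   244     C                617
6      951      Main    30     A                981
7     1056  Downtown   332     C               1388
8      283     North   285     A                568
9     1191   Airport   357     C               1548
group by branch, sum of term:
          term
branch        
Airport    357
Downtown   332
Main       356
North      285
South      666
take 3 rows with smallest term:
          term
branch        
North      285
Downtown   332
Main       356
Reading off the value at position 0, column 'term', we get 285.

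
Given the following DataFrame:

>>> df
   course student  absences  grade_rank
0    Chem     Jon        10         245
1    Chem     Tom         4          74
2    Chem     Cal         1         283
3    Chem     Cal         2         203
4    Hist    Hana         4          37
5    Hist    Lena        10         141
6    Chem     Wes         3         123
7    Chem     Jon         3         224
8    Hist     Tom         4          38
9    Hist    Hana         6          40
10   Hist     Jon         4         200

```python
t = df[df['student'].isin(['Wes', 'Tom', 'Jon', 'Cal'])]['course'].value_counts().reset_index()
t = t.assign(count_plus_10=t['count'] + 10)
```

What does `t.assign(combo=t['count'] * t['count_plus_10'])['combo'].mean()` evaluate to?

60.0

filter rows where student in ['Wes', 'Tom', 'Jon', 'Cal']:
   course student  absences  grade_rank
0    Chem     Jon        10         245
1    Chem     Tom         4          74
2    Chem     Cal         1         283
3    Chem     Cal         2         203
6    Chem     Wes         3         123
7    Chem     Jon         3         224
8    Hist     Tom         4          38
10   Hist     Jon         4         200
value_counts of course:
course
Chem    6
Hist    2
Name: count, dtype: int64
reset_index():
  course  count
0   Chem      6
1   Hist      2
add column count_plus_10 = t['count'] + 10:
  course  count  count_plus_10
0   Chem      6             16
1   Hist      2             12
add column combo = t['count'] * t['count_plus_10']:
  course  count  count_plus_10  combo
0   Chem      6             16     96
1   Hist      2             12     24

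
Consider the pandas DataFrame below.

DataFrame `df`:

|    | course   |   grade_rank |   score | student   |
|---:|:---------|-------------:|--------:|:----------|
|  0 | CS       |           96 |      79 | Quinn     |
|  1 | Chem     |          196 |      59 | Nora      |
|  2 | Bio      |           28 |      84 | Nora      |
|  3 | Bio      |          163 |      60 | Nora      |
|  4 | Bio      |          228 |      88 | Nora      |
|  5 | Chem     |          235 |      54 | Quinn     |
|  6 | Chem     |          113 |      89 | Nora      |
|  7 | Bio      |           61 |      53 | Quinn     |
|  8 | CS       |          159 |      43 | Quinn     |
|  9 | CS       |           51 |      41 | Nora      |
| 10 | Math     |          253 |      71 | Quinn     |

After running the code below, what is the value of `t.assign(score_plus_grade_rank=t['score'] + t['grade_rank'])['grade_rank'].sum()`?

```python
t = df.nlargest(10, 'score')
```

take 10 rows with largest score:
   course  grade_rank  score student
6    Chem         113     89    Nora
4     Bio         228     88    Nora
2     Bio          28     84    Nora
0      CS          96     79   Quinn
10   Math         253     71   Quinn
3     Bio         163     60    Nora
1    Chem         196     59    Nora
5    Chem         235     54   Quinn
7     Bio          61     53   Quinn
8      CS         159     43   Quinn
add column score_plus_grade_rank = t['score'] + t['grade_rank']:
   course  grade_rank  score student  score_plus_grade_rank
6    Chem         113     89    Nora                    202
4     Bio         228     88    Nora                    316
2     Bio          28     84    Nora                    112
0      CS          96     79   Quinn                    175
10   Math         253     71   Quinn                    324
3     Bio         163     60    Nora                    223
1    Chem         196     59    Nora                    255
5    Chem         235     54   Quinn                    289
7     Bio          61     53   Quinn                    114
8      CS         159     43   Quinn                    202

1532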